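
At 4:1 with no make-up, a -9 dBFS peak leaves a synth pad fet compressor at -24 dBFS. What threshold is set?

Gain reduction = -9 − (-24) = 15 dB; output overshoot = GR / (R − 1) = 15 / 3 = 5 dB.
Threshold = output − output overshoot = -24 − 5 = -29 dBFS.

-29 dBFS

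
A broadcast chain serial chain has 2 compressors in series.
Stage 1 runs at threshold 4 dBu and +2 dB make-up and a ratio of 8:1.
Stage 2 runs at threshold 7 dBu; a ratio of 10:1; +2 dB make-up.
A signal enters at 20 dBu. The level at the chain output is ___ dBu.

Stage 1: overshoot 16 dB → 16/8 = 2 dB → 6 dBu; +2 dB make-up → 8 dBu.
Stage 2: overshoot 1 dB → 1/10 = 0.1 dB → 7.1 dBu; +2 dB make-up → 9.1 dBu.

9.1 dBu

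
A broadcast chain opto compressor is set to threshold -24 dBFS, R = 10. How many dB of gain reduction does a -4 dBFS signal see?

-4 dBFS exceeds the threshold by 20 dB.
A 10:1 ratio leaves 2 dB of that excess.
So the signal is attenuated by 20 − 2 = 18 dB.

18 dB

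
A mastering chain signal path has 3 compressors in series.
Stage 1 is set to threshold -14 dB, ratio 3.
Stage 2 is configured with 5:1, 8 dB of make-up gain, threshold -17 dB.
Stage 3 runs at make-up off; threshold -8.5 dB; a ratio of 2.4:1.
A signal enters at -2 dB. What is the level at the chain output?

-8.125 dB

Stage 1: 12 dB above -14 dB, reduced 3:1 to 4 dB above → -10 dB.
Stage 2: 7 dB above -17 dB, reduced 5:1 to 1.4 dB above → -15.6 dB; +8 dB make-up → -7.6 dB.
Stage 3: overshoot 0.9 dB → 0.9/2.4 = 0.375 dB → -8.125 dB.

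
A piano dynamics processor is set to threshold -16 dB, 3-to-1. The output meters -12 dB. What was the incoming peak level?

That's 4 dB above the -16 dB threshold.
Before 3:1 compression the overshoot was 4 × 3 = 12 dB, so input = -16 + 12 = -4 dB.

-4 dB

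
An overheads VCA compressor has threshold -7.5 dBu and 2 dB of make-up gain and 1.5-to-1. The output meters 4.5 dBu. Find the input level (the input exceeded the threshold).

Stripping the +2 dB make-up gives 2.5 dBu at the gain stage.
Post-compression overshoot = 2.5 − (-7.5) = 10 dB.
Undo the ratio: input overshoot = 10 × 1.5 = 15 dB, giving input = 7.5 dBu.

7.5 dBu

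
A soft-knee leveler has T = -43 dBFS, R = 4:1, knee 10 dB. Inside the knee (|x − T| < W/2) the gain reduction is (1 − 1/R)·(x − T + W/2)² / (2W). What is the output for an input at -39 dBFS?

-42.0375 dBFS

x − T + W/2 = -39 − (-43) + 5 = 9.
GR = (1 − 1/4) × 9² / 20 = 0.75 × 81 / 20 = 3.0375 dB.
Output = -39 − 3.0375 = -42.0375 dBFS.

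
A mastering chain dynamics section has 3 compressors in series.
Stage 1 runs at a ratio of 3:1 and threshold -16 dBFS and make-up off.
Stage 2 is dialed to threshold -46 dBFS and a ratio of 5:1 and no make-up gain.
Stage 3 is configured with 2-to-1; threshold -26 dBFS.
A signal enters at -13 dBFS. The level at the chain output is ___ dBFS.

-39.8 dBFS

Stage 1: 3 dB above -16 dBFS, reduced 3:1 to 1 dB above → -15 dBFS.
Stage 2: 31 dB above -46 dBFS, reduced 5:1 to 6.2 dB above → -39.8 dBFS.
Stage 3: below threshold (-39.8 ≤ -26); passes unchanged; output -39.8 dBFS.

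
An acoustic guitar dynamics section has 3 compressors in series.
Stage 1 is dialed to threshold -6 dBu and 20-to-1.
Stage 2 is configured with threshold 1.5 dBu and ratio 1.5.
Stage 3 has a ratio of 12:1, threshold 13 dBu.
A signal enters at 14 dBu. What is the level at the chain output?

-5 dBu

Stage 1: 20 dB above -6 dBu, reduced 20:1 to 1 dB above → -5 dBu.
Stage 2: below threshold (-5 ≤ 1.5); passes unchanged; output -5 dBu.
Stage 3: -5 dBu ≤ 13 dBu, so stage 3 doesn't engage; output -5 dBu.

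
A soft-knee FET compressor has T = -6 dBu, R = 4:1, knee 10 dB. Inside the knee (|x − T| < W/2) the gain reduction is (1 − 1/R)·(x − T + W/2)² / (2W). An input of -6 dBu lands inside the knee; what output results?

x − T + W/2 = -6 − (-6) + 5 = 5.
GR = (1 − 1/4) × 5² / 20 = 0.75 × 25 / 20 = 0.9375 dB.
Output = -6 − 0.9375 = -6.9375 dBu.

-6.9375 dBu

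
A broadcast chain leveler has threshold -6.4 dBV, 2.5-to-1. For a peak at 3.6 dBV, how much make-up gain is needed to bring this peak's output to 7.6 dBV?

10 dB

Overshoot 10 dB → 10/2.5 = 4 dB after compression, so the compressed level is -6.4 + 4 = -2.4 dBV.
Make-up = target − compressed = 7.6 − (-2.4) = 10 dB.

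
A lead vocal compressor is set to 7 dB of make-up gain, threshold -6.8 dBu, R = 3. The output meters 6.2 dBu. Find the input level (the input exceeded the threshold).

Remove make-up: 6.2 − 7 = -0.8 dBu.
That's 6 dB above the -6.8 dBu threshold.
Before 3:1 compression the overshoot was 6 × 3 = 18 dB, so input = -6.8 + 18 = 11.2 dBu.

11.2 dBu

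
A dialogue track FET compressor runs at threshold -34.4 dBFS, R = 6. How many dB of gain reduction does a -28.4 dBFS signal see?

-28.4 dBFS exceeds the threshold by 6 dB.
A 6:1 ratio leaves 1 dB of that excess.
GR = overshoot in − overshoot out = 6 − 1 = 5 dB.

5 dB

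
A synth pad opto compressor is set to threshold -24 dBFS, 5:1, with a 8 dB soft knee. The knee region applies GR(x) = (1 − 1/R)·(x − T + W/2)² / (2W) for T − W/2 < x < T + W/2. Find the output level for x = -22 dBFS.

-23.8 dBFS

x − T + W/2 = -22 − (-24) + 4 = 6.
GR = (1 − 1/5) × 6² / 16 = 0.8 × 36 / 16 = 1.8 dB.
Output = -22 − 1.8 = -23.8 dBFS.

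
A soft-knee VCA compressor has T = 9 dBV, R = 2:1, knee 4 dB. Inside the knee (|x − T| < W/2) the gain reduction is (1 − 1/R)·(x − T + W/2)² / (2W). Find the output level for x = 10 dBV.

9.4375 dBV

x − T + W/2 = 10 − 9 + 2 = 3.
GR = (1 − 1/2) × 3² / 8 = 0.5 × 9 / 8 = 0.5625 dB.
Output = 10 − 0.5625 = 9.4375 dBV.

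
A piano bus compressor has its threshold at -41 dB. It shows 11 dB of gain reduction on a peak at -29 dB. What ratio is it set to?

12:1

Input overshoot = -29 − (-41) = 12 dB.
Output overshoot = 12 − 11 = 1 dB.
Ratio = input overshoot / output overshoot = 12 / 1 = 12.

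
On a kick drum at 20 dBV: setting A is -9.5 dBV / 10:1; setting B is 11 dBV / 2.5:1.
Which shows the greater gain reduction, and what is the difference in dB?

A: GR = 29.5 − 29.5/10 = 26.55 dB.
B: GR = 9 − 9/2.5 = 5.4 dB.
A applies 21.15 dB more gain reduction.

A, by 21.15 dB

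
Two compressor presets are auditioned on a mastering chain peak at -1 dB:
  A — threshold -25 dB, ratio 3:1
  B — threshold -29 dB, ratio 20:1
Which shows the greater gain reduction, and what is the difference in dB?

B, by 10.6 dB

A: GR = 24 − 24/3 = 16 dB.
B: GR = 28 − 28/20 = 26.6 dB.
B reduces 10.6 dB more.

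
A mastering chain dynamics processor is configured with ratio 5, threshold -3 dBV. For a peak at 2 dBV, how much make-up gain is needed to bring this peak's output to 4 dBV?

6 dB

Without make-up, output = threshold + overshoot/5 = -3 + 1 = -2 dBV.
Gap to target: 6 dB.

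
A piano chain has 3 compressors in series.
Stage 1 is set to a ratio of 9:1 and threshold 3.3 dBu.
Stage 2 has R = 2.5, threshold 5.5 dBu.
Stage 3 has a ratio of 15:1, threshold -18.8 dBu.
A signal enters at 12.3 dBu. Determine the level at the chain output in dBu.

-17.26 dBu

Stage 1: overshoot 9 dB → 9/9 = 1 dB → 4.3 dBu.
Stage 2: 4.3 dBu ≤ 5.5 dBu, so stage 2 doesn't engage; output 4.3 dBu.
Stage 3: overshoot 23.1 dB → 23.1/15 = 1.54 dB → -17.26 dBu.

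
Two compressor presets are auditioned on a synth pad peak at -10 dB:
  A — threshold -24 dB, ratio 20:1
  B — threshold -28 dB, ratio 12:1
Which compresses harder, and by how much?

A: overshoot 14 dB → output overshoot 0.7 dB → GR 13.3 dB.
B: overshoot 18 dB → output overshoot 1.5 dB → GR 16.5 dB.
B reduces 3.2 dB more.

B, by 3.2 dB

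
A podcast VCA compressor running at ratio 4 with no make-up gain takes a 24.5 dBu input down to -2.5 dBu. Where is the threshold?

Let T be the threshold. Output overshoot = (input overshoot)/R, so -2.5 − T = (24.5 − T)/4.
4·(-2.5 − T) = 24.5 − T → 3·T = -10 − 24.5 = -34.5.
T = -34.5/3 = -11.5 dBu.

-11.5 dBu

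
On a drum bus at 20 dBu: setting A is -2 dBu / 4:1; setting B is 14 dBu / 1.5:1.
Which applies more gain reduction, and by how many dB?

A: overshoot 22 dB → output overshoot 5.5 dB → GR 16.5 dB.
B: overshoot 6 dB → output overshoot 4 dB → GR 2 dB.
A applies 14.5 dB more gain reduction.

A, by 14.5 dB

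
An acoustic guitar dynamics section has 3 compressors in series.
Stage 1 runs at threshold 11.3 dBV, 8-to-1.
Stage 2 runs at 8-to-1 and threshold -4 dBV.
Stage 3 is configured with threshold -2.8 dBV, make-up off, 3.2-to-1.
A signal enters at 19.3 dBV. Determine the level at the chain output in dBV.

-2.538281 dBV

Stage 1: 8 dB above 11.3 dBV, reduced 8:1 to 1 dB above → 12.3 dBV.
Stage 2: 12.3 dBV is 16.3 dB over -4 dBV; at 8:1 that becomes 2.0375 dB over, giving -1.9625 dBV.
Stage 3: -1.9625 dBV is 0.8375 dB over -2.8 dBV; at 3.2:1 that becomes 0.261719 dB over, giving -2.538281 dBV.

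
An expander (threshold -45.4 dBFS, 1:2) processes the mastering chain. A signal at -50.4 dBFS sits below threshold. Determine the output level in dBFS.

-55.4 dBFS

Below threshold, a 1:2 expander applies gain = (2−1)×(T − x) of attenuation.
(2−1) × 5 = 5 dB, so output = -50.4 − 5 = -55.4 dBFS.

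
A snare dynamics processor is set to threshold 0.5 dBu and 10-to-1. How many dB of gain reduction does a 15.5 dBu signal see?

Overshoot = 15.5 − 0.5 = 15 dB.
A 10:1 ratio leaves 1.5 dB of that excess.
Gain reduction = 15 − 1.5 = 13.5 dB.

13.5 dB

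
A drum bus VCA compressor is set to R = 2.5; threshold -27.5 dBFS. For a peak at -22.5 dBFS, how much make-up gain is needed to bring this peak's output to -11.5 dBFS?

14 dB

The peak compresses to -27.5 + 5/2.5 = -25.5 dBFS.
To reach -11.5 dBFS requires -11.5 − (-25.5) = 14 dB of make-up.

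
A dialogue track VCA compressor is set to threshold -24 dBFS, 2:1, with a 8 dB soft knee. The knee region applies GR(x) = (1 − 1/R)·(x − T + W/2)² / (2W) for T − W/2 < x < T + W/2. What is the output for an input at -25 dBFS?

-25.28125 dBFS

x − T + W/2 = -25 − (-24) + 4 = 3.
GR = (1 − 1/2) × 3² / 16 = 0.5 × 9 / 16 = 0.28125 dB.
Output = -25 − 0.28125 = -25.28125 dBFS.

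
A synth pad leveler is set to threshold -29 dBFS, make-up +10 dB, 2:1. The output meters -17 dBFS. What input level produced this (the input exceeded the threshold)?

Remove make-up: -17 − 10 = -27 dBFS.
The compressed level sits -27 − (-29) = 2 dB over threshold.
Undo the ratio: input overshoot = 2 × 2 = 4 dB, giving input = -25 dBFS.

-25 dBFS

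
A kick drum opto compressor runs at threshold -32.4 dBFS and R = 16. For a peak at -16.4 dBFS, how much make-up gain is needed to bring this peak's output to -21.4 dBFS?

The peak compresses to -32.4 + 16/16 = -31.4 dBFS.
To reach -21.4 dBFS requires -21.4 − (-31.4) = 10 dB of make-up.

10 dB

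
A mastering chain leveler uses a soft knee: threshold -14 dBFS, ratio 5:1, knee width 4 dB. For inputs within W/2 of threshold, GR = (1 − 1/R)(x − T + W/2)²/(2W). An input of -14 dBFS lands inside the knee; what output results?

x − T + W/2 = -14 − (-14) + 2 = 2.
GR = (1 − 1/5) × 2² / 8 = 0.8 × 4 / 8 = 0.4 dB.
Output = -14 − 0.4 = -14.4 dBFS.

-14.4 dBFS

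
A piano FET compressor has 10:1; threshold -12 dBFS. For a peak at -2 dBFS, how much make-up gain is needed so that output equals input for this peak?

9 dB

Overshoot 10 dB → 10/10 = 1 dB after compression, so the compressed level is -12 + 1 = -11 dBFS.
Make-up = target − compressed = -2 − (-11) = 9 dB.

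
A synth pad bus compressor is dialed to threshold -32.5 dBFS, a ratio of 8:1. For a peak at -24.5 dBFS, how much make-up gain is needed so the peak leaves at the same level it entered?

7 dB

Overshoot 8 dB → 8/8 = 1 dB after compression, so the compressed level is -32.5 + 1 = -31.5 dBFS.
Make-up = target − compressed = -24.5 − (-31.5) = 7 dB.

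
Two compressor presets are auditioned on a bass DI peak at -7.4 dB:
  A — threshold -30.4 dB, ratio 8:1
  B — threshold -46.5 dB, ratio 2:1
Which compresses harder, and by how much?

A, by 0.575 dB

A: 23 dB over, compressed to 2.875 dB over, so 20.125 dB of GR.
B: 39.1 dB over, compressed to 19.55 dB over, so 19.55 dB of GR.
A applies 0.575 dB more gain reduction.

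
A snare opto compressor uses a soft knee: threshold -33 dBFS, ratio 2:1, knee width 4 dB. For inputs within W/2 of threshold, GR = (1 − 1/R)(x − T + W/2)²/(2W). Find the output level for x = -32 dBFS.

-32.5625 dBFS

x − T + W/2 = -32 − (-33) + 2 = 3.
GR = (1 − 1/2) × 3² / 8 = 0.5 × 9 / 8 = 0.5625 dB.
Output = -32 − 0.5625 = -32.5625 dBFS.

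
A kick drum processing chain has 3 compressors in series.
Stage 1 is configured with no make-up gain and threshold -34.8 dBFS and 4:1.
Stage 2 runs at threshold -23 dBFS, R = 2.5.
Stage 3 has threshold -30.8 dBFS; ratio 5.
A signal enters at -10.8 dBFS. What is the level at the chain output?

-30.4 dBFS

Stage 1: overshoot 24 dB → 24/4 = 6 dB → -28.8 dBFS.
Stage 2: -28.8 dBFS is at or below the -23 dBFS threshold — no compression; output -28.8 dBFS.
Stage 3: -28.8 dBFS is 2 dB over -30.8 dBFS; at 5:1 that becomes 0.4 dB over, giving -30.4 dBFS.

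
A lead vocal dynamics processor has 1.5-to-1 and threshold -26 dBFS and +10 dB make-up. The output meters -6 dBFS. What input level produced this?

-11 dBFS

Before make-up, the level was -6 − 10 = -16 dBFS.
Post-compression overshoot = -16 − (-26) = 10 dB.
Undo the ratio: input overshoot = 10 × 1.5 = 15 dB, giving input = -11 dBFS.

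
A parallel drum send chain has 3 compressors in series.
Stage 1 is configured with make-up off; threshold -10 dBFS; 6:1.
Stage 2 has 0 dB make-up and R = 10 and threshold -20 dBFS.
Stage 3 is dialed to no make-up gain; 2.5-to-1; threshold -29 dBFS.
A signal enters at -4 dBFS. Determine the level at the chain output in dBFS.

Stage 1: 6 dB above -10 dBFS, reduced 6:1 to 1 dB above → -9 dBFS.
Stage 2: 11 dB above -20 dBFS, reduced 10:1 to 1.1 dB above → -18.9 dBFS.
Stage 3: -18.9 dBFS is 10.1 dB over -29 dBFS; at 2.5:1 that becomes 4.04 dB over, giving -24.96 dBFS.

-24.96 dBFS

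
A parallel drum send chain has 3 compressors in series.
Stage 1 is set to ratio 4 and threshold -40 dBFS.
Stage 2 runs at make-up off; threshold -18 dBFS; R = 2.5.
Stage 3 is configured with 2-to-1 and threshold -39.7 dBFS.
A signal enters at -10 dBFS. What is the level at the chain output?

-36.1 dBFS

Stage 1: -10 dBFS is 30 dB over -40 dBFS; at 4:1 that becomes 7.5 dB over, giving -32.5 dBFS.
Stage 2: -32.5 dBFS ≤ -18 dBFS, so stage 2 doesn't engage; output -32.5 dBFS.
Stage 3: -32.5 dBFS is 7.2 dB over -39.7 dBFS; at 2:1 that becomes 3.6 dB over, giving -36.1 dBFS.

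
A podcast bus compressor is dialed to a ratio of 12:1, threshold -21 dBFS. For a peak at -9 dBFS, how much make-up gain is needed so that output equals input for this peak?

Without make-up, output = threshold + overshoot/12 = -21 + 1 = -20 dBFS.
Gap to target: 11 dB.

11 dB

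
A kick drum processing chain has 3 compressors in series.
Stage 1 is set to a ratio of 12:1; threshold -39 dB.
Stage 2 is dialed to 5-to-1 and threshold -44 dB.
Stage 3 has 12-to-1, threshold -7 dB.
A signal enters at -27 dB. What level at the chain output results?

-42.8 dB

Stage 1: 12 dB above -39 dB, reduced 12:1 to 1 dB above → -38 dB.
Stage 2: overshoot 6 dB → 6/5 = 1.2 dB → -42.8 dB.
Stage 3: -42.8 dB is at or below the -7 dB threshold — no compression; output -42.8 dB.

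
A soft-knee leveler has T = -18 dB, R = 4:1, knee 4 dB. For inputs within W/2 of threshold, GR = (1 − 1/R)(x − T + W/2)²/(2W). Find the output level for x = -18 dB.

x − T + W/2 = -18 − (-18) + 2 = 2.
GR = (1 − 1/4) × 2² / 8 = 0.75 × 4 / 8 = 0.375 dB.
Output = -18 − 0.375 = -18.375 dB.

-18.375 dB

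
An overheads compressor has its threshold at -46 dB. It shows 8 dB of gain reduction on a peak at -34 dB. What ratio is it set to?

3:1

Input overshoot = -34 − (-46) = 12 dB.
Output overshoot = 12 − 8 = 4 dB.
Ratio = input overshoot / output overshoot = 12 / 4 = 3.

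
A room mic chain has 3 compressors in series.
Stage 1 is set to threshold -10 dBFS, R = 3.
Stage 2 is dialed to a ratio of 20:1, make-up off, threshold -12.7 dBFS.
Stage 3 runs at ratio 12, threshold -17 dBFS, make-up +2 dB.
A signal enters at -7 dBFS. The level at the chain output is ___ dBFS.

Stage 1: 3 dB above -10 dBFS, reduced 3:1 to 1 dB above → -9 dBFS.
Stage 2: overshoot 3.7 dB → 3.7/20 = 0.185 dB → -12.515 dBFS.
Stage 3: overshoot 4.485 dB → 4.485/12 = 0.37375 dB → -16.62625 dBFS; +2 dB make-up → -14.62625 dBFS.

-14.62625 dBFS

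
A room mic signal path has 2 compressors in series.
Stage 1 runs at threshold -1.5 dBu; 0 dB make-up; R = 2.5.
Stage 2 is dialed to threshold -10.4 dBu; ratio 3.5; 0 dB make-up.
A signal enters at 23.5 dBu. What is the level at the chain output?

-5 dBu

Stage 1: overshoot 25 dB → 25/2.5 = 10 dB → 8.5 dBu.
Stage 2: 8.5 dBu is 18.9 dB over -10.4 dBu; at 3.5:1 that becomes 5.4 dB over, giving -5 dBu.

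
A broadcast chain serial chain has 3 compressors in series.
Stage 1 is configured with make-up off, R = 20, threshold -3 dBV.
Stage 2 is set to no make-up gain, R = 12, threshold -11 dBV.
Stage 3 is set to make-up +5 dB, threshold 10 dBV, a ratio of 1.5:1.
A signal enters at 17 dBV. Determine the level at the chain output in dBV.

Stage 1: 20 dB above -3 dBV, reduced 20:1 to 1 dB above → -2 dBV.
Stage 2: -2 dBV is 9 dB over -11 dBV; at 12:1 that becomes 0.75 dB over, giving -10.25 dBV.
Stage 3: -10.25 dBV is at or below the 10 dBV threshold — no compression; make-up brings it to -5.25 dBV.

-5.25 dBV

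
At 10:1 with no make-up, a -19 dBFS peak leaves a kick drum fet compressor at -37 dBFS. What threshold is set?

-39 dBFS

Input is 20 dB above T (since output overshoot × R = input overshoot: (-37 − T)·10 = -19 − T gives T = -39 dBFS).
Check: -39 + (-19 − (-39))/10 = -39 + 2 = -37 dBFS. ✓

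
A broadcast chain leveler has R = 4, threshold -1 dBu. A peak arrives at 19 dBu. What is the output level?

4 dBu

Overshoot: 19 − (-1) = 20 dB.
4:1 compression reduces that to 20/4 = 5 dB over.
That puts the output at 4 dBu.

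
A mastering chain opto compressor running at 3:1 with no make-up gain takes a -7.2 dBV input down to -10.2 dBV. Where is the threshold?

-11.7 dBV

Gain reduction = -7.2 − (-10.2) = 3 dB; output overshoot = GR / (R − 1) = 3 / 2 = 1.5 dB.
Threshold = output − output overshoot = -10.2 − 1.5 = -11.7 dBV.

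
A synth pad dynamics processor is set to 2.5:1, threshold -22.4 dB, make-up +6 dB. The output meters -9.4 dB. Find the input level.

-4.9 dB

Stripping the +6 dB make-up gives -15.4 dB at the gain stage.
Post-compression overshoot = -15.4 − (-22.4) = 7 dB.
Undo the ratio: input overshoot = 7 × 2.5 = 17.5 dB, giving input = -4.9 dB.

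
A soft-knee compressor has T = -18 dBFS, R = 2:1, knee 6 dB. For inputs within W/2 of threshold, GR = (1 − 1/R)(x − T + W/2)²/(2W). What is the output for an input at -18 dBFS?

-18.375 dBFS

x − T + W/2 = -18 − (-18) + 3 = 3.
GR = (1 − 1/2) × 3² / 12 = 0.5 × 9 / 12 = 0.375 dB.
Output = -18 − 0.375 = -18.375 dBFS.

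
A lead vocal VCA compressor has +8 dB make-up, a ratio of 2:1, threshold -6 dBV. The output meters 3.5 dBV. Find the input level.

Stripping the +8 dB make-up gives -4.5 dBV at the gain stage.
The compressed level sits -4.5 − (-6) = 1.5 dB over threshold.
Undo the ratio: input overshoot = 1.5 × 2 = 3 dB, giving input = -3 dBV.

-3 dBV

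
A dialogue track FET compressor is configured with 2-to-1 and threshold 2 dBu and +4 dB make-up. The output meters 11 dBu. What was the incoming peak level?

Stripping the +4 dB make-up gives 7 dBu at the gain stage.
The compressed level sits 7 − 2 = 5 dB over threshold.
Undo the ratio: input overshoot = 5 × 2 = 10 dB, giving input = 12 dBu.

12 dBu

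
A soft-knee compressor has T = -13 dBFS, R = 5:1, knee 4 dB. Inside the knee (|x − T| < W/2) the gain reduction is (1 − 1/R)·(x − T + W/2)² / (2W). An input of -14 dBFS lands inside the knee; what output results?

x − T + W/2 = -14 − (-13) + 2 = 1.
GR = (1 − 1/5) × 1² / 8 = 0.8 × 1 / 8 = 0.1 dB.
Output = -14 − 0.1 = -14.1 dBFS.

-14.1 dBFS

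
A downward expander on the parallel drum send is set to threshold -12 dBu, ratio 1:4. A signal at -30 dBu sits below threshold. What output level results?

Undershoot = (-12) − (-30) = 18 dB.
At 1:4, that expands to 72 dB under threshold.
Output = -12 − 72 = -84 dBu.

-84 dBu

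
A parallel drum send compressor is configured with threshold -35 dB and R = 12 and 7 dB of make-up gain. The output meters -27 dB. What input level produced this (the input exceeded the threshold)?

Remove make-up: -27 − 7 = -34 dB.
Post-compression overshoot = -34 − (-35) = 1 dB.
Undo the ratio: input overshoot = 1 × 12 = 12 dB, giving input = -23 dB.

-23 dB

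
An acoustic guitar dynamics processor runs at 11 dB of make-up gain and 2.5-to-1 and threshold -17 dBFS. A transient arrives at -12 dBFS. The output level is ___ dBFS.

-4 dBFS

Overshoot: -12 − (-17) = 5 dB.
The 5 dB excess becomes 2 dB after 2.5:1 reduction.
That puts the output at -15 dBFS; make-up adds 11 dB, giving -4 dBFS.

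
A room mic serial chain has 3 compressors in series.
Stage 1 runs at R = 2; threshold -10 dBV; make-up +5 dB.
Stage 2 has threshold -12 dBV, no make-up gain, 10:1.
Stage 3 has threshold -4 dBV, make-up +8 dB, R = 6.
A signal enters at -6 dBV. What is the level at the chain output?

Stage 1: -6 dBV is 4 dB over -10 dBV; at 2:1 that becomes 2 dB over, giving -8 dBV; +5 dB make-up → -3 dBV.
Stage 2: -3 dBV is 9 dB over -12 dBV; at 10:1 that becomes 0.9 dB over, giving -11.1 dBV.
Stage 3: -11.1 dBV ≤ -4 dBV, so stage 3 doesn't engage; make-up brings it to -3.1 dBV.

-3.1 dBV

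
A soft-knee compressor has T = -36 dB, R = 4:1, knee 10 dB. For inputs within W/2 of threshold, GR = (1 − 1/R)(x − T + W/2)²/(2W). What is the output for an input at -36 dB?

x − T + W/2 = -36 − (-36) + 5 = 5.
GR = (1 − 1/4) × 5² / 20 = 0.75 × 25 / 20 = 0.9375 dB.
Output = -36 − 0.9375 = -36.9375 dB.

-36.9375 dB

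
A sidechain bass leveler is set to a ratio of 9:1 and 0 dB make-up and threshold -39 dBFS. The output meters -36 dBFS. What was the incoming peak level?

-12 dBFS

Post-compression overshoot = -36 − (-39) = 3 dB.
Input overshoot = R × output overshoot = 27 dB → input = -39 + 27 = -12 dBFS.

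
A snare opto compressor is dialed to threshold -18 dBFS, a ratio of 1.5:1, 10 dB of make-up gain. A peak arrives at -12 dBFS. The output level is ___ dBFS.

-4 dBFS

Overshoot: -12 − (-18) = 6 dB.
1.5:1 compression reduces that to 6/1.5 = 4 dB over.
That puts the output at -14 dBFS; make-up adds 10 dB, giving -4 dBFS.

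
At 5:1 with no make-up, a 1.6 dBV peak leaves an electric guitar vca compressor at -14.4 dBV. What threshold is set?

-18.4 dBV

Let T be the threshold. Output overshoot = (input overshoot)/R, so -14.4 − T = (1.6 − T)/5.
5·(-14.4 − T) = 1.6 − T → 4·T = -72 − 1.6 = -73.6.
T = -73.6/4 = -18.4 dBV.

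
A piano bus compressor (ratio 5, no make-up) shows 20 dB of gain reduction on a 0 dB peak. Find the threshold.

Input is 25 dB above T (since output overshoot × R = input overshoot: (-20 − T)·5 = 0 − T gives T = -25 dB).
Check: -25 + (0 − (-25))/5 = -25 + 5 = -20 dB. ✓

-25 dB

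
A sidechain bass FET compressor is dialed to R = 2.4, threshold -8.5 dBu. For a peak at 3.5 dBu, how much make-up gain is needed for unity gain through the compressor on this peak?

7 dB

The peak compresses to -8.5 + 12/2.4 = -3.5 dBu.
To reach 3.5 dBu requires 3.5 − (-3.5) = 7 dB of make-up.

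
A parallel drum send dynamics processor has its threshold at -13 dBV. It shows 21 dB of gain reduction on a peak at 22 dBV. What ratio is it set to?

2.5:1

Input overshoot = 22 − (-13) = 35 dB.
Output overshoot = 35 − 21 = 14 dB.
Ratio = input overshoot / output overshoot = 35 / 14 = 2.5.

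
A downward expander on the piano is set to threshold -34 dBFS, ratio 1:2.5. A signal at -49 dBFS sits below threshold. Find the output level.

Undershoot = (-34) − (-49) = 15 dB.
At 1:2.5, that expands to 37.5 dB under threshold.
Output = -34 − 37.5 = -71.5 dBFS.

-71.5 dBFS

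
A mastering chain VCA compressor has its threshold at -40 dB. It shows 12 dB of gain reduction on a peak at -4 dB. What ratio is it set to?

Input overshoot = -4 − (-40) = 36 dB.
Output overshoot = 36 − 12 = 24 dB.
Ratio = input overshoot / output overshoot = 36 / 24 = 1.5.

1.5:1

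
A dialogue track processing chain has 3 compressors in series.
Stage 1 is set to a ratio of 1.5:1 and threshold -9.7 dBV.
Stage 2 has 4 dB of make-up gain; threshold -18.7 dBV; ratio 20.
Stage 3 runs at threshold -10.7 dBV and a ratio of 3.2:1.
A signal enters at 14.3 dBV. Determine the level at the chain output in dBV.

Stage 1: 14.3 dBV is 24 dB over -9.7 dBV; at 1.5:1 that becomes 16 dB over, giving 6.3 dBV.
Stage 2: 25 dB above -18.7 dBV, reduced 20:1 to 1.25 dB above → -17.45 dBV; +4 dB make-up → -13.45 dBV.
Stage 3: -13.45 dBV ≤ -10.7 dBV, so stage 3 doesn't engage; output -13.45 dBV.

-13.45 dBV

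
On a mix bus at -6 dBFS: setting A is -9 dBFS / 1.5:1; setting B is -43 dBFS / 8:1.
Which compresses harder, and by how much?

B, by 31.375 dB

A: GR = 3 − 3/1.5 = 1 dB.
B: GR = 37 − 37/8 = 32.375 dB.
Difference: 31.375 dB in favour of B.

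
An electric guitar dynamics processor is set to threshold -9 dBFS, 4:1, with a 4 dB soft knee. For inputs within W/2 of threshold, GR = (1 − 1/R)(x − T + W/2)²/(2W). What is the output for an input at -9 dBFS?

-9.375 dBFS

x − T + W/2 = -9 − (-9) + 2 = 2.
GR = (1 − 1/4) × 2² / 8 = 0.75 × 4 / 8 = 0.375 dB.
Output = -9 − 0.375 = -9.375 dBFS.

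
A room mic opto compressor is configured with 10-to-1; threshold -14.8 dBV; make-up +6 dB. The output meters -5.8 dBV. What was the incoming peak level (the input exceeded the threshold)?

15.2 dBV

Before make-up, the level was -5.8 − 6 = -11.8 dBV.
The compressed level sits -11.8 − (-14.8) = 3 dB over threshold.
Input overshoot = R × output overshoot = 30 dB → input = -14.8 + 30 = 15.2 dBV.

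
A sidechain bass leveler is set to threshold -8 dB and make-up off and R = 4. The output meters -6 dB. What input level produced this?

0 dB

That's 2 dB above the -8 dB threshold.
Input overshoot = R × output overshoot = 8 dB → input = -8 + 8 = 0 dB.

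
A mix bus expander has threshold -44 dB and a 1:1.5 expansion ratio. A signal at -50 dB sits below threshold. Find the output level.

The input is 6 dB below the -44 dB threshold.
A 1:1.5 expander multiplies undershoot by 1.5: 6 × 1.5 = 9 dB below threshold.
Output = -44 − 9 = -53 dB.

-53 dB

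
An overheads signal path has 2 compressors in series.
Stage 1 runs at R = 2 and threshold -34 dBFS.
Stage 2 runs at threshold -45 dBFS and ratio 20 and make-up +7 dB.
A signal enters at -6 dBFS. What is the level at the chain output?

-36.75 dBFS

Stage 1: 28 dB above -34 dBFS, reduced 2:1 to 14 dB above → -20 dBFS.
Stage 2: -20 dBFS is 25 dB over -45 dBFS; at 20:1 that becomes 1.25 dB over, giving -43.75 dBFS; +7 dB make-up → -36.75 dBFS.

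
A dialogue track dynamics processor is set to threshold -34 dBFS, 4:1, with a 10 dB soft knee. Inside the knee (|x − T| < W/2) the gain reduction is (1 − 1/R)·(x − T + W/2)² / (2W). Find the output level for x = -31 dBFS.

-33.4 dBFS

x − T + W/2 = -31 − (-34) + 5 = 8.
GR = (1 − 1/4) × 8² / 20 = 0.75 × 64 / 20 = 2.4 dB.
Output = -31 − 2.4 = -33.4 dBFS.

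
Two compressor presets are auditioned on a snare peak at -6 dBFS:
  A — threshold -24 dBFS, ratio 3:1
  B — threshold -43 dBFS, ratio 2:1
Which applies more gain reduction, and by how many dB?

B, by 6.5 dB

A: 18 dB over, compressed to 6 dB over, so 12 dB of GR.
B: 37 dB over, compressed to 18.5 dB over, so 18.5 dB of GR.
B reduces 6.5 dB more.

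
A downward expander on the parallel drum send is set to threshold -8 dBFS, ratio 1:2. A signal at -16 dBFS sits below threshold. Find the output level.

Undershoot = (-8) − (-16) = 8 dB.
At 1:2, that expands to 16 dB under threshold.
Output = -8 − 16 = -24 dBFS.

-24 dBFS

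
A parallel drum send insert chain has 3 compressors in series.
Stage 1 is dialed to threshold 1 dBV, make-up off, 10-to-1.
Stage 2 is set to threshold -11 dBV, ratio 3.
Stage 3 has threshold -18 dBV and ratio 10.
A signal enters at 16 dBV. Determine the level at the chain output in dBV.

Stage 1: overshoot 15 dB → 15/10 = 1.5 dB → 2.5 dBV.
Stage 2: overshoot 13.5 dB → 13.5/3 = 4.5 dB → -6.5 dBV.
Stage 3: -6.5 dBV is 11.5 dB over -18 dBV; at 10:1 that becomes 1.15 dB over, giving -16.85 dBV.

-16.85 dBV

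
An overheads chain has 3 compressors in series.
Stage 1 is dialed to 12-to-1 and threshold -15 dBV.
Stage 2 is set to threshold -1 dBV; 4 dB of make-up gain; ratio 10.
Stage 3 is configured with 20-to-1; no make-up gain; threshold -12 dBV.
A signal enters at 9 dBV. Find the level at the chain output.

Stage 1: overshoot 24 dB → 24/12 = 2 dB → -13 dBV.
Stage 2: -13 dBV ≤ -1 dBV, so stage 2 doesn't engage; make-up brings it to -9 dBV.
Stage 3: 3 dB above -12 dBV, reduced 20:1 to 0.15 dB above → -11.85 dBV.

-11.85 dBV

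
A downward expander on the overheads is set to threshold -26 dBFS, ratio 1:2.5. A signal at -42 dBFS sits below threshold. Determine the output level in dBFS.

-66 dBFS

The input is 16 dB below the -26 dBFS threshold.
A 1:2.5 expander multiplies undershoot by 2.5: 16 × 2.5 = 40 dB below threshold.
Output = -26 − 40 = -66 dBFS.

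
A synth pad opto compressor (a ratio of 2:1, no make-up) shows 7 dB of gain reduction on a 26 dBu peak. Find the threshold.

12 dBu

Gain reduction = 26 − 19 = 7 dB; output overshoot = GR / (R − 1) = 7 / 1 = 7 dB.
Threshold = output − output overshoot = 19 − 7 = 12 dBu.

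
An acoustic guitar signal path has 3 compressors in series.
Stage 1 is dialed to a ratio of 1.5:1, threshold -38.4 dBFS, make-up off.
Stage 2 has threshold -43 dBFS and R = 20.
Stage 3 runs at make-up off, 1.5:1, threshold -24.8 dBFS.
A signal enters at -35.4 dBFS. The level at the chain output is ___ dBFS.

Stage 1: overshoot 3 dB → 3/1.5 = 2 dB → -36.4 dBFS.
Stage 2: -36.4 dBFS is 6.6 dB over -43 dBFS; at 20:1 that becomes 0.33 dB over, giving -42.67 dBFS.
Stage 3: -42.67 dBFS ≤ -24.8 dBFS, so stage 3 doesn't engage; output -42.67 dBFS.

-42.67 dBFS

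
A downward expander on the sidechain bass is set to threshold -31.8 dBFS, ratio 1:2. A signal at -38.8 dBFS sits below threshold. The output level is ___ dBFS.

-45.8 dBFS

Undershoot = (-31.8) − (-38.8) = 7 dB.
At 1:2, that expands to 14 dB under threshold.
Output = -31.8 − 14 = -45.8 dBFS.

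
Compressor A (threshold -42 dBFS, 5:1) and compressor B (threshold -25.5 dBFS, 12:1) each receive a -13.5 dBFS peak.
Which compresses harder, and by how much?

A, by 11.8 dB

A: overshoot 28.5 dB → output overshoot 5.7 dB → GR 22.8 dB.
B: overshoot 12 dB → output overshoot 1 dB → GR 11 dB.
A reduces 11.8 dB more.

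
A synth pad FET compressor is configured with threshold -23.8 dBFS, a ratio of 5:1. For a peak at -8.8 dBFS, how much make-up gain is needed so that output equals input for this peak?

12 dB

Without make-up, output = threshold + overshoot/5 = -23.8 + 3 = -20.8 dBFS.
Gap to target: 12 dB.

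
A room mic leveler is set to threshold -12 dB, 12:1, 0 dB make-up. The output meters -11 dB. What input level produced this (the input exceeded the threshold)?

0 dB

The compressed level sits -11 − (-12) = 1 dB over threshold.
Undo the ratio: input overshoot = 1 × 12 = 12 dB, giving input = 0 dB.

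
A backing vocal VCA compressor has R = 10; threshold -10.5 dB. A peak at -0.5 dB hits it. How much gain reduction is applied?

-0.5 dB exceeds the threshold by 10 dB.
A 10:1 ratio leaves 1 dB of that excess.
GR = overshoot in − overshoot out = 10 − 1 = 9 dB.

9 dB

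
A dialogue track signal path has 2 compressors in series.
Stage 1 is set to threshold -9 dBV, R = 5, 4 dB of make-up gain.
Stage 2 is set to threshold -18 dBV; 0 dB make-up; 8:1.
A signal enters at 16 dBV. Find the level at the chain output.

Stage 1: 25 dB above -9 dBV, reduced 5:1 to 5 dB above → -4 dBV; +4 dB make-up → 0 dBV.
Stage 2: 0 dBV is 18 dB over -18 dBV; at 8:1 that becomes 2.25 dB over, giving -15.75 dBV.

-15.75 dBV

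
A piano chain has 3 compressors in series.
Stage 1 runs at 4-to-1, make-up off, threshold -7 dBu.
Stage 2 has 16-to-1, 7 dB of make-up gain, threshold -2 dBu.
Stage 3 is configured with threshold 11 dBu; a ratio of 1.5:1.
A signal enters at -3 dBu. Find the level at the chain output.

1 dBu

Stage 1: overshoot 4 dB → 4/4 = 1 dB → -6 dBu.
Stage 2: -6 dBu ≤ -2 dBu, so stage 2 doesn't engage; make-up brings it to 1 dBu.
Stage 3: 1 dBu is at or below the 11 dBu threshold — no compression; output 1 dBu.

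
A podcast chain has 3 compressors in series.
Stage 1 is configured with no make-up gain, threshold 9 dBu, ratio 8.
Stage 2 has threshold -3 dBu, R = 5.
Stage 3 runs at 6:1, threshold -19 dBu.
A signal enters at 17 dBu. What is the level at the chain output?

Stage 1: 17 dBu is 8 dB over 9 dBu; at 8:1 that becomes 1 dB over, giving 10 dBu.
Stage 2: overshoot 13 dB → 13/5 = 2.6 dB → -0.4 dBu.
Stage 3: overshoot 18.6 dB → 18.6/6 = 3.1 dB → -15.9 dBu.

-15.9 dBu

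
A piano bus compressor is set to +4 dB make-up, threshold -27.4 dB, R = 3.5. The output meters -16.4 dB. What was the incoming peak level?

Before make-up, the level was -16.4 − 4 = -20.4 dB.
Post-compression overshoot = -20.4 − (-27.4) = 7 dB.
Input overshoot = R × output overshoot = 24.5 dB → input = -27.4 + 24.5 = -2.9 dB.

-2.9 dB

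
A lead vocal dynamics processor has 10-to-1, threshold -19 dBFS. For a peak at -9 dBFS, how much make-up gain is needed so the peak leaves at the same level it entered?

9 dB

Overshoot 10 dB → 10/10 = 1 dB after compression, so the compressed level is -19 + 1 = -18 dBFS.
Make-up = target − compressed = -9 − (-18) = 9 dB.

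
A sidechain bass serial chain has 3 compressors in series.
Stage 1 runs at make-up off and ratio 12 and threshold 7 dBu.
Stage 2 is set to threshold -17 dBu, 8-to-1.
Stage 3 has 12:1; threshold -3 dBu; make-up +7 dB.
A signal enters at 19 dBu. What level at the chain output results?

Stage 1: 19 dBu is 12 dB over 7 dBu; at 12:1 that becomes 1 dB over, giving 8 dBu.
Stage 2: 8 dBu is 25 dB over -17 dBu; at 8:1 that becomes 3.125 dB over, giving -13.875 dBu.
Stage 3: below threshold (-13.875 ≤ -3); passes unchanged; make-up brings it to -6.875 dBu.

-6.875 dBu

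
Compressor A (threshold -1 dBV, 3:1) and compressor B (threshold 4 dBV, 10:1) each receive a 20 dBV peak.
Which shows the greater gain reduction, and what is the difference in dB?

B, by 0.4 dB

A: GR = 21 − 21/3 = 14 dB.
B: GR = 16 − 16/10 = 14.4 dB.
Difference: 0.4 dB in favour of B.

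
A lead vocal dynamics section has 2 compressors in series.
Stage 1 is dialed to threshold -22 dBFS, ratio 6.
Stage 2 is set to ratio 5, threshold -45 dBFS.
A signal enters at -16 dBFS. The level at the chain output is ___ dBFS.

-40.2 dBFS

Stage 1: -16 dBFS is 6 dB over -22 dBFS; at 6:1 that becomes 1 dB over, giving -21 dBFS.
Stage 2: overshoot 24 dB → 24/5 = 4.8 dB → -40.2 dBFS.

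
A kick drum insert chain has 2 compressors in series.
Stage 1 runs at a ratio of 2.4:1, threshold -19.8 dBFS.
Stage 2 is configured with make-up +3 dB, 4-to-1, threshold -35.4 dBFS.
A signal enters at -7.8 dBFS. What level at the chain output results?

Stage 1: overshoot 12 dB → 12/2.4 = 5 dB → -14.8 dBFS.
Stage 2: -14.8 dBFS is 20.6 dB over -35.4 dBFS; at 4:1 that becomes 5.15 dB over, giving -30.25 dBFS; +3 dB make-up → -27.25 dBFS.

-27.25 dBFS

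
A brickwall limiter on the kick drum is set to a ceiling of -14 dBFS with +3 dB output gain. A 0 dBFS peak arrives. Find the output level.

The limiter clamps the peak to its -14 dBFS ceiling.
Output gain then adds 3 dB: -14 + 3 = -11 dBFS.

-11 dBFS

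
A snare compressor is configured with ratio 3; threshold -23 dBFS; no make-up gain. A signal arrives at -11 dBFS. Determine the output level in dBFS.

The input is 12 dB above the -23 dBFS threshold.
The 12 dB excess becomes 4 dB after 3:1 reduction.
Output = -23 + 4 = -19 dBFS.

-19 dBFS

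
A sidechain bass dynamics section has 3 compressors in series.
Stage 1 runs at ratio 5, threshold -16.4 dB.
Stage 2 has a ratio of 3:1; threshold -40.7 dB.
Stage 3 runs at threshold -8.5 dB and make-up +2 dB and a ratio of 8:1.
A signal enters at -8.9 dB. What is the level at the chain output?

-30.1 dB

Stage 1: overshoot 7.5 dB → 7.5/5 = 1.5 dB → -14.9 dB.
Stage 2: 25.8 dB above -40.7 dB, reduced 3:1 to 8.6 dB above → -32.1 dB.
Stage 3: below threshold (-32.1 ≤ -8.5); passes unchanged; make-up brings it to -30.1 dB.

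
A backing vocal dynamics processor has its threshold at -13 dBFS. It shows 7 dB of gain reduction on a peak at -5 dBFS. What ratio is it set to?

8:1

Input overshoot = -5 − (-13) = 8 dB.
Output overshoot = 8 − 7 = 1 dB.
Ratio = input overshoot / output overshoot = 8 / 1 = 8.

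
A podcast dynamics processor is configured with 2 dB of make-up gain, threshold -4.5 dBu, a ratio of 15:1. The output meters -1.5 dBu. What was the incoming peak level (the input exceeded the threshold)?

10.5 dBu

Stripping the +2 dB make-up gives -3.5 dBu at the gain stage.
The compressed level sits -3.5 − (-4.5) = 1 dB over threshold.
Undo the ratio: input overshoot = 1 × 15 = 15 dB, giving input = 10.5 dBu.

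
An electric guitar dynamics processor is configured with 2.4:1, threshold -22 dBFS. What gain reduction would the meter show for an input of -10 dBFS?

Overshoot = -10 − (-22) = 12 dB.
A 2.4:1 ratio leaves 5 dB of that excess.
GR = overshoot in − overshoot out = 12 − 5 = 7 dB.

7 dB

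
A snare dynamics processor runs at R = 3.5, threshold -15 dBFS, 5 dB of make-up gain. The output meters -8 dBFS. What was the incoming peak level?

Remove make-up: -8 − 5 = -13 dBFS.
That's 2 dB above the -15 dBFS threshold.
Before 3.5:1 compression the overshoot was 2 × 3.5 = 7 dB, so input = -15 + 7 = -8 dBFS.

-8 dBFS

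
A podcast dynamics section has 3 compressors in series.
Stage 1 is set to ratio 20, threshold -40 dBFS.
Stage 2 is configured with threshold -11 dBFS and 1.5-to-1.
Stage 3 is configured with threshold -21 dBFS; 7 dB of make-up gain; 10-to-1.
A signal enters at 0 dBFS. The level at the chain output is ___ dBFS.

Stage 1: 40 dB above -40 dBFS, reduced 20:1 to 2 dB above → -38 dBFS.
Stage 2: -38 dBFS ≤ -11 dBFS, so stage 2 doesn't engage; output -38 dBFS.
Stage 3: -38 dBFS ≤ -21 dBFS, so stage 3 doesn't engage; make-up brings it to -31 dBFS.

-31 dBFS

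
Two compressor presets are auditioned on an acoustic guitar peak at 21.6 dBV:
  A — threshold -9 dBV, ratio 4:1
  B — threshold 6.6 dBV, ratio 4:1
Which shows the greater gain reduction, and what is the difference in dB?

A, by 11.7 dB

A: 30.6 dB over, compressed to 7.65 dB over, so 22.95 dB of GR.
B: 15 dB over, compressed to 3.75 dB over, so 11.25 dB of GR.
Difference: 11.7 dB in favour of A.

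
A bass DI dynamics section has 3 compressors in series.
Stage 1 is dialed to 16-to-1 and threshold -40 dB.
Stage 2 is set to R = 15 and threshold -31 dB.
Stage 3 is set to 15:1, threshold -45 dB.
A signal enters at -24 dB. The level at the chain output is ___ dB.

-44.6 dB

Stage 1: 16 dB above -40 dB, reduced 16:1 to 1 dB above → -39 dB.
Stage 2: -39 dB ≤ -31 dB, so stage 2 doesn't engage; output -39 dB.
Stage 3: -39 dB is 6 dB over -45 dB; at 15:1 that becomes 0.4 dB over, giving -44.6 dB.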